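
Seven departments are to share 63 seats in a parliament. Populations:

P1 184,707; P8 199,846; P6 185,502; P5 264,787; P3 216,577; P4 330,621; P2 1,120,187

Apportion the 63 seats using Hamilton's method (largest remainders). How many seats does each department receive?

P1 5, P8 5, P6 5, P5 7, P3 5, P4 8, P2 28

Standard divisor: 2502227 ÷ 63 ≈ 39717.889.
Standard quotas: P1 4.6505, P8 5.0316, P6 4.6705, P5 6.6667, P3 5.4529, P4 8.3242, P2 28.2036.
Lower quotas: P1 4, P8 5, P6 4, P5 6, P3 5, P4 8, P2 28 (sum 60, leaving 3 seats).
Remainders in descending order: P6 0.6705, P5 0.6667, P1 0.6505, P3 0.4529, P4 0.3242, P2 0.2036, P8 0.0316.
Largest remainders: P6, P5, P1 receive the extra seats.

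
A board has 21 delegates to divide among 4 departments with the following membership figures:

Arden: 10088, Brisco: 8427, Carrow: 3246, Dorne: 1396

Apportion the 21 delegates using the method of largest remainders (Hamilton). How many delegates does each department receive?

Standard divisor: 23157 ÷ 21 ≈ 1102.714.
Standard quotas: Arden 9.1483, Brisco 7.6421, Carrow 2.9436, Dorne 1.2660.
Lower quotas: Arden 9, Brisco 7, Carrow 2, Dorne 1 (sum 19, leaving 2 seats).
Remainders in descending order: Carrow 0.9436, Brisco 0.6421, Dorne 0.2660, Arden 0.1483.
Largest remainders: Carrow, Brisco receive the extra seats.

Arden: 9, Brisco: 8, Carrow: 3, Dorne: 1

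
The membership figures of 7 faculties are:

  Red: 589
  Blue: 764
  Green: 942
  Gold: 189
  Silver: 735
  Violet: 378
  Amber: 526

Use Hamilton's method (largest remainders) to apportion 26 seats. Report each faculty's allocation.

Standard divisor: 4123 ÷ 26 ≈ 158.577.
Standard quotas: Red 3.714, Blue 4.818, Green 5.940, Gold 1.192, Silver 4.635, Violet 2.384, Amber 3.317.
Lower quotas: Red 3, Blue 4, Green 5, Gold 1, Silver 4, Violet 2, Amber 3 (sum 22, leaving 4 seats).
Remainders in descending order: Green 0.940, Blue 0.818, Red 0.714, Silver 0.635, Violet 0.384, Amber 0.317, Gold 0.192.
The surplus seats go to Green, Blue, Red, Silver.

Red=4, Blue=5, Green=6, Gold=1, Silver=5, Violet=2, Amber=3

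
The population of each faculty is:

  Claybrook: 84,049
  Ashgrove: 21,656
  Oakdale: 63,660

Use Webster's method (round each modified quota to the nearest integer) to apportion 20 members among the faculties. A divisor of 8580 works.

Claybrook=10, Ashgrove=3, Oakdale=7

With modified divisor 8580: modified quotas Claybrook 9.796, Ashgrove 2.524, Oakdale 7.420.
Rounding to the nearest integer: Claybrook 10, Ashgrove 3, Oakdale 7 (total 20).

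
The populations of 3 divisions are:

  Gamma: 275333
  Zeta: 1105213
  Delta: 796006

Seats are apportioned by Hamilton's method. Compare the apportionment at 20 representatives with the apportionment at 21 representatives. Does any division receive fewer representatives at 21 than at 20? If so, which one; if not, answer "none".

Gamma

At 20 seats: Gamma 3, Zeta 10, Delta 7.
At 21 seats: Gamma 2, Zeta 11, Delta 8.
Gamma drops from 3 to 2.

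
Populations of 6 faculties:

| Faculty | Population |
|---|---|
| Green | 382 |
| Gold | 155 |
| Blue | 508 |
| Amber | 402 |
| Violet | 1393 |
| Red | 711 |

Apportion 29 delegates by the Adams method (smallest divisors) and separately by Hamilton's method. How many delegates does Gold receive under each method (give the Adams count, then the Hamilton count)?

2 and 1

Adams: Green 3, Gold 2, Blue 4, Amber 3, Violet 11, Red 6.
Hamilton: Green 3, Gold 1, Blue 4, Amber 3, Violet 12, Red 6.
Gold gets 2 under Adams and 1 under Hamilton.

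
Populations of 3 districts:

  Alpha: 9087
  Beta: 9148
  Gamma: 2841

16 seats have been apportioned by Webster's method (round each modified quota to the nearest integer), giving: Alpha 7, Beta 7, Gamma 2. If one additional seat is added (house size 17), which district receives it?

Priority for the next seat is population ÷ (current seats + 0.5).
Priorities: Alpha 1211.600, Beta 1219.733, Gamma 1136.400.
Highest priority: Beta.

Beta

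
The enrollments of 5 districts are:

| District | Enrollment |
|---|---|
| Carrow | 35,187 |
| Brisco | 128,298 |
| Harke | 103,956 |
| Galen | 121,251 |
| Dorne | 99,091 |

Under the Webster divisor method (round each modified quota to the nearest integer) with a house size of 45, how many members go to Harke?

Standard divisor 487783/45 ≈ 10839.622; standard quotas: Carrow 3.246, Brisco 11.836, Harke 9.590, Galen 11.186, Dorne 9.142.
Rounding to the nearest integer gives Carrow 3, Brisco 12, Harke 10, Galen 11, Dorne 9 — total 45, matching the house size, so no adjustment is needed.
Harke receives 10.

10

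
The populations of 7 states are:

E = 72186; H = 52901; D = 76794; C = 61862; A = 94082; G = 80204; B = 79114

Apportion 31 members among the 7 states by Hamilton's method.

Standard divisor: 517143 ÷ 31 ≈ 16682.032.
Standard quotas: E 4.3272, H 3.1711, D 4.6034, C 3.7083, A 5.6397, G 4.8078, B 4.7425.
Lower quotas: E 4, H 3, D 4, C 3, A 5, G 4, B 4 (sum 27, leaving 4 seats).
Remainders in descending order: G 0.8078, B 0.7425, C 0.7083, A 0.6397, D 0.6034, E 0.3272, H 0.1711.
Largest remainders: G, B, C, A receive the extra seats.

E 4; H 3; D 4; C 4; A 6; G 5; B 5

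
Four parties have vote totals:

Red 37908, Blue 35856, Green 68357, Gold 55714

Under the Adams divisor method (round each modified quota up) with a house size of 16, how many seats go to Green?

5

Standard divisor 197835/16 ≈ 12364.688; standard quotas: Red 3.066, Blue 2.900, Green 5.528, Gold 4.506.
Rounding up gives 4, 3, 6, 5 = 18 seats, so the divisor must be adjusted.
With modified divisor 13800: modified quotas Red 2.747, Blue 2.598, Green 4.953, Gold 4.037.
Rounding up: Red 3, Blue 3, Green 5, Gold 5 (total 16).
Green receives 5.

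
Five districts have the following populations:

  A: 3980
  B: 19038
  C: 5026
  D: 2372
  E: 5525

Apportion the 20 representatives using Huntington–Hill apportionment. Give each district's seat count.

A: 2, B: 11, C: 3, D: 1, E: 3

With divisor 1746: modified quotas A 2.279, B 10.904, C 2.879, D 1.359, E 3.164.
Geometric-mean thresholds: A √(2·3)=2.449, B √(10·11)=10.488, C √(2·3)=2.449, D √(1·2)=1.414, E √(3·4)=3.464.
Each quota rounded against its threshold gives A 2, B 11, C 3, D 1, E 3 (total 20).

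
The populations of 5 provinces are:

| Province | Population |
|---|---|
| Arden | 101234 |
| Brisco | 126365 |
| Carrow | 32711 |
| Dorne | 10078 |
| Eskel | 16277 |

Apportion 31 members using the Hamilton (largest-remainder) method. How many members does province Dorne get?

The standard divisor is 286665/31 ≈ 9247.258.
Standard quotas: Arden 10.9475, Brisco 13.6651, Carrow 3.5374, Dorne 1.0898, Eskel 1.7602.
Lower quotas: Arden 10, Brisco 13, Carrow 3, Dorne 1, Eskel 1 (sum 28, leaving 3 seats).
Remainders in descending order: Arden 0.9475, Eskel 0.7602, Brisco 0.6651, Carrow 0.5374, Dorne 0.0898.
The surplus seats go to Arden, Eskel, Brisco.
Dorne receives 1.

1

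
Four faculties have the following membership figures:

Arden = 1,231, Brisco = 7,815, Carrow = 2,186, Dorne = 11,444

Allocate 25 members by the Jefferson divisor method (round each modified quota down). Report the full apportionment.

Standard divisor 22676/25 ≈ 907.04; standard quotas: Arden 1.357, Brisco 8.616, Carrow 2.410, Dorne 12.617.
Rounding down gives 1, 8, 2, 12 = 23 seats, so the divisor must be adjusted.
With modified divisor 840: modified quotas Arden 1.465, Brisco 9.304, Carrow 2.602, Dorne 13.624.
Rounding down: Arden 1, Brisco 9, Carrow 2, Dorne 13 (total 25).

Arden=1, Brisco=9, Carrow=2, Dorne=13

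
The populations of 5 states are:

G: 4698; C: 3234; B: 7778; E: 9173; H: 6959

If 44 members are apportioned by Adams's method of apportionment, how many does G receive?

7

Standard divisor 31842/44 ≈ 723.682; standard quotas: G 6.492, C 4.469, B 10.748, E 12.675, H 9.616.
Rounding up gives 7, 5, 11, 13, 10 = 46 seats, so the divisor must be adjusted.
With modified divisor 776: modified quotas G 6.054, C 4.168, B 10.023, E 11.821, H 8.968.
Rounding up: G 7, C 5, B 11, E 12, H 9 (total 44).
G receives 7.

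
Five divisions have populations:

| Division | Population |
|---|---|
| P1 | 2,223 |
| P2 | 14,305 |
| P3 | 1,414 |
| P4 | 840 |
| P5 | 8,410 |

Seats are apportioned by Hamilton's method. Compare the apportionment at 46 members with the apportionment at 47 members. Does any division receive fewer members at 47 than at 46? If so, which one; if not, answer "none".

At 46 seats: P1 4, P2 24, P3 2, P4 2, P5 14.
At 47 seats: P1 4, P2 25, P3 2, P4 1, P5 15.
P4 drops from 2 to 1.

P4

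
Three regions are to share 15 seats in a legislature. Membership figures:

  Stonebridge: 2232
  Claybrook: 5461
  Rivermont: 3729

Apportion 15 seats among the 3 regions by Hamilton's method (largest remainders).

The standard divisor is 11422/15 ≈ 761.467.
Standard quotas: Stonebridge 2.9312, Claybrook 7.1717, Rivermont 4.8971.
Lower quotas: Stonebridge 2, Claybrook 7, Rivermont 4 (sum 13, leaving 2 seats).
Remainders in descending order: Stonebridge 0.9312, Rivermont 0.8971, Claybrook 0.1717.
Largest remainders: Stonebridge, Rivermont receive the extra seats.

Stonebridge 3, Claybrook 7, Rivermont 5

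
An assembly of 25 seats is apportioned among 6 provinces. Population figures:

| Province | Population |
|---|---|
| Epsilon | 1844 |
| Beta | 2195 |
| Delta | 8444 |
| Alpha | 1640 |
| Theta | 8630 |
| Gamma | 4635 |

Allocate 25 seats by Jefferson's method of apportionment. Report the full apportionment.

Epsilon 1, Beta 2, Delta 8, Alpha 1, Theta 9, Gamma 4

Standard divisor 27388/25 ≈ 1095.52; standard quotas: Epsilon 1.683, Beta 2.004, Delta 7.708, Alpha 1.497, Theta 7.878, Gamma 4.231.
Rounding down gives 1, 2, 7, 1, 7, 4 = 22 seats, so the divisor must be adjusted.
With modified divisor 950: modified quotas Epsilon 1.941, Beta 2.311, Delta 8.888, Alpha 1.726, Theta 9.084, Gamma 4.879.
Rounding down: Epsilon 1, Beta 2, Delta 8, Alpha 1, Theta 9, Gamma 4 (total 25).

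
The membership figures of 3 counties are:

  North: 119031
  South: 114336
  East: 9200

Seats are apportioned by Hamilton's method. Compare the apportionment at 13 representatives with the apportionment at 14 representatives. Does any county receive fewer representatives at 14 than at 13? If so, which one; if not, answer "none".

East

At 13 seats: North 6, South 6, East 1.
At 14 seats: North 7, South 7, East 0.
East drops from 1 to 0.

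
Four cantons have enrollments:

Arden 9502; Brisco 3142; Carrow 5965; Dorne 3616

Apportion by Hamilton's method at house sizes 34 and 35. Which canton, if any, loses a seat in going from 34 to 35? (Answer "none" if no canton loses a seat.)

At 34 seats: Arden 15, Brisco 5, Carrow 9, Dorne 5.
At 35 seats: Arden 15, Brisco 5, Carrow 9, Dorne 6.
No canton's allocation decreased.

none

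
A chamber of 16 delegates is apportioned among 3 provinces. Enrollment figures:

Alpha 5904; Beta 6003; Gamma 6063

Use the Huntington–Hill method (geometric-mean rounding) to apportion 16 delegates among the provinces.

Alpha=5; Beta=5; Gamma=6

With divisor 1101: modified quotas Alpha 5.362, Beta 5.452, Gamma 5.507.
Geometric-mean thresholds: Alpha √(5·6)=5.477, Beta √(5·6)=5.477, Gamma √(5·6)=5.477.
Each quota rounded against its threshold gives Alpha 5, Beta 5, Gamma 6 (total 16).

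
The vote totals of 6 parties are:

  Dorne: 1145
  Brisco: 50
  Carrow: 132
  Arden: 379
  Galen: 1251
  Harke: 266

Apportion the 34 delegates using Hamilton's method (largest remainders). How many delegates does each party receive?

The standard divisor is 3223/34 ≈ 94.794.
Standard quotas: Dorne 12.079, Brisco 0.527, Carrow 1.392, Arden 3.998, Galen 13.197, Harke 2.806.
Lower quotas: Dorne 12, Brisco 0, Carrow 1, Arden 3, Galen 13, Harke 2 (sum 31, leaving 3 seats).
Remainders in descending order: Arden 0.998, Harke 0.806, Brisco 0.527, Carrow 0.392, Galen 0.197, Dorne 0.079.
The surplus seats go to Arden, Harke, Brisco.

Dorne: 12; Brisco: 1; Carrow: 1; Arden: 4; Galen: 13; Harke: 3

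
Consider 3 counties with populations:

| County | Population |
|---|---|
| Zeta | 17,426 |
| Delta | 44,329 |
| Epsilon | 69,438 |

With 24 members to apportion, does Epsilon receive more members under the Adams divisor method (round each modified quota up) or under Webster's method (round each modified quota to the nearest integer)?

Webster

Adams: Zeta 4, Delta 8, Epsilon 12.
Webster: Zeta 3, Delta 8, Epsilon 13.
Epsilon gets 12 under Adams and 13 under Webster.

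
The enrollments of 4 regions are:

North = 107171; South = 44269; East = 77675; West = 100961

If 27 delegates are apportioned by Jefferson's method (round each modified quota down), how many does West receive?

9

Standard divisor 330076/27 ≈ 12225.037; standard quotas: North 8.767, South 3.621, East 6.354, West 8.259.
Rounding down gives 8, 3, 6, 8 = 25 seats, so the divisor must be adjusted.
With modified divisor 11160: modified quotas North 9.603, South 3.967, East 6.960, West 9.047.
Rounding down: North 9, South 3, East 6, West 9 (total 27).
West receives 9.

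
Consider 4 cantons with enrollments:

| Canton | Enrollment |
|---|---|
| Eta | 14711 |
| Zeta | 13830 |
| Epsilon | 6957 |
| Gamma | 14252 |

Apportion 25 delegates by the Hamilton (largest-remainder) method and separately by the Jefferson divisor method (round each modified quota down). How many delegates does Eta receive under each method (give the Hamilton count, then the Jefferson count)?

7 and 8

Hamilton: Eta 7, Zeta 7, Epsilon 4, Gamma 7.
Jefferson: Eta 8, Zeta 7, Epsilon 3, Gamma 7.
Eta gets 7 under Hamilton and 8 under Jefferson.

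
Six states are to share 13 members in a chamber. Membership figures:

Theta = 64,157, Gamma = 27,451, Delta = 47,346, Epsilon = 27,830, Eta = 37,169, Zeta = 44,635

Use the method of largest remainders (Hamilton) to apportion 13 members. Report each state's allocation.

Standard divisor: 248588 ÷ 13 ≈ 19122.154.
Standard quotas: Theta 3.3551, Gamma 1.4356, Delta 2.4760, Epsilon 1.4554, Eta 1.9438, Zeta 2.3342.
Lower quotas: Theta 3, Gamma 1, Delta 2, Epsilon 1, Eta 1, Zeta 2 (sum 10, leaving 3 seats).
Remainders in descending order: Eta 0.9438, Delta 0.4760, Epsilon 0.4554, Gamma 0.4356, Theta 0.3551, Zeta 0.3342.
Largest remainders: Eta, Delta, Epsilon receive the extra seats.

Theta: 3; Gamma: 1; Delta: 3; Epsilon: 2; Eta: 2; Zeta: 2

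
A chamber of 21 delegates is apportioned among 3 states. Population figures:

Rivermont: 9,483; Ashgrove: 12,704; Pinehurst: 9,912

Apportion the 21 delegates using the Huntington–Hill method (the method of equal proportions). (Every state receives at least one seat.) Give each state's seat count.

Rivermont 6, Ashgrove 8, Pinehurst 7

With divisor 1513: modified quotas Rivermont 6.268, Ashgrove 8.397, Pinehurst 6.551.
Geometric-mean thresholds: Rivermont √(6·7)=6.481, Ashgrove √(8·9)=8.485, Pinehurst √(6·7)=6.481.
Each quota rounded against its threshold gives Rivermont 6, Ashgrove 8, Pinehurst 7 (total 21).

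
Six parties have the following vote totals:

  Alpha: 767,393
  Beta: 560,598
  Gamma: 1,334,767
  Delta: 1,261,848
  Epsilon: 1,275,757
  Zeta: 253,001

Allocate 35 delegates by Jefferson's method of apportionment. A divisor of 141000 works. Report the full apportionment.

Alpha 5, Beta 3, Gamma 9, Delta 8, Epsilon 9, Zeta 1

With modified divisor 141000: modified quotas Alpha 5.443, Beta 3.976, Gamma 9.466, Delta 8.949, Epsilon 9.048, Zeta 1.794.
Rounding down: Alpha 5, Beta 3, Gamma 9, Delta 8, Epsilon 9, Zeta 1 (total 35).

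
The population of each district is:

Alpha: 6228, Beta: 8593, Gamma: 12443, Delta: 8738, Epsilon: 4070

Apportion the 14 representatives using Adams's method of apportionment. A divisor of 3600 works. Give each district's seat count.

Alpha=2, Beta=3, Gamma=4, Delta=3, Epsilon=2

With modified divisor 3600: modified quotas Alpha 1.730, Beta 2.387, Gamma 3.456, Delta 2.427, Epsilon 1.131.
Rounding up: Alpha 2, Beta 3, Gamma 4, Delta 3, Epsilon 2 (total 14).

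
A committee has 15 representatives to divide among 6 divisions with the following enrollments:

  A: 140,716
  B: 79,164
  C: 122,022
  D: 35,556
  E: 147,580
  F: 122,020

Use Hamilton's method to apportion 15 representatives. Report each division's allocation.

Total 647058; standard divisor 647058/15 ≈ 43137.2.
Standard quotas: A 3.2621, B 1.8352, C 2.8287, D 0.8243, E 3.4212, F 2.8286.
Lower quotas: A 3, B 1, C 2, D 0, E 3, F 2 (sum 11, leaving 4 seats).
Remainders in descending order: B 0.8352, C 0.8287, F 0.8286, D 0.8243, E 0.4212, A 0.2621.
The surplus seats go to B, C, F, D.

A: 3, B: 2, C: 3, D: 1, E: 3, F: 3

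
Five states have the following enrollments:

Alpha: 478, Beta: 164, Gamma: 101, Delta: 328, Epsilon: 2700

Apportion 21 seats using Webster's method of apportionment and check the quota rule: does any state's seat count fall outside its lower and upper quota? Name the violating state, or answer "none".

Epsilon

Standard quotas: Alpha 2.662, Beta 0.913, Gamma 0.562, Delta 1.827, Epsilon 15.036.
Webster allocation: Alpha 3, Beta 1, Gamma 1, Delta 2, Epsilon 14.
Epsilon has quota 15.036 (lower 15, upper 16) but receives 14 — outside the quota interval.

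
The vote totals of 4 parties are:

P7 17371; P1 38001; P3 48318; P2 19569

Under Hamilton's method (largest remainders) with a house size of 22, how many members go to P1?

Total 123259; standard divisor 123259/22 ≈ 5602.682.
Standard quotas: P7 3.1005, P1 6.7826, P3 8.6241, P2 3.4928.
Lower quotas: P7 3, P1 6, P3 8, P2 3 (sum 20, leaving 2 seats).
Remainders in descending order: P1 0.7826, P3 0.6241, P2 0.4928, P7 0.1005.
Largest remainders: P1, P3 receive the extra seats.
P1 receives 7.

7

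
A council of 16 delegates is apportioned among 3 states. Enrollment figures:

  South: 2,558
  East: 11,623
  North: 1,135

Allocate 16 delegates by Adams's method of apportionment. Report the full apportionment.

South 3, East 11, North 2

Standard divisor 15316/16 ≈ 957.25; standard quotas: South 2.672, East 12.142, North 1.186.
Rounding up gives 3, 13, 2 = 18 seats, so the divisor must be adjusted.
With modified divisor 1100: modified quotas South 2.325, East 10.566, North 1.032.
Rounding up: South 3, East 11, North 2 (total 16).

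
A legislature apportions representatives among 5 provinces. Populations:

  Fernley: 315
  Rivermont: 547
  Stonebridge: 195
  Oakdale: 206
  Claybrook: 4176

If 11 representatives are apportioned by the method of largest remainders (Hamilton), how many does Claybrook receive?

Standard divisor: 5439 ÷ 11 ≈ 494.455.
Standard quotas: Fernley 0.637, Rivermont 1.106, Stonebridge 0.394, Oakdale 0.417, Claybrook 8.446.
Lower quotas: Fernley 0, Rivermont 1, Stonebridge 0, Oakdale 0, Claybrook 8 (sum 9, leaving 2 seats).
Remainders in descending order: Fernley 0.637, Claybrook 0.446, Oakdale 0.417, Stonebridge 0.394, Rivermont 0.106.
The surplus seats go to Fernley, Claybrook.
Claybrook receives 9.

9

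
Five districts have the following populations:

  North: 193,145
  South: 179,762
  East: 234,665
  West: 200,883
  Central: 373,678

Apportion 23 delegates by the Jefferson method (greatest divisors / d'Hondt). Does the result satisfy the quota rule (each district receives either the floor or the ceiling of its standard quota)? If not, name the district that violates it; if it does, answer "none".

Standard quotas: North 3.758, South 3.498, East 4.566, West 3.908, Central 7.270.
Jefferson allocation: North 4, South 3, East 5, West 4, Central 7.
Every allocation lies between the lower and upper quota.

none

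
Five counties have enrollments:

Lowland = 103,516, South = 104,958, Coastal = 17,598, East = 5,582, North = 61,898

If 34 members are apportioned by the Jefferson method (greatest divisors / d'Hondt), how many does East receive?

Standard divisor 293552/34 ≈ 8633.882; standard quotas: Lowland 11.990, South 12.157, Coastal 2.038, East 0.647, North 7.169.
Rounding down gives 11, 12, 2, 0, 7 = 32 seats, so the divisor must be adjusted.
With modified divisor 8000: modified quotas Lowland 12.940, South 13.120, Coastal 2.200, East 0.698, North 7.737.
Rounding down: Lowland 12, South 13, Coastal 2, East 0, North 7 (total 34).
East receives 0.

0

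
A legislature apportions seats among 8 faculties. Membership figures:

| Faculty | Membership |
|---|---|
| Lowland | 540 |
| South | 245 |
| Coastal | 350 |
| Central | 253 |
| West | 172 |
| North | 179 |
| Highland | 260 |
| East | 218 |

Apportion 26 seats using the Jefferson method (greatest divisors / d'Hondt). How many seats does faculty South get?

3

Standard divisor 2217/26 ≈ 85.269; standard quotas: Lowland 6.333, South 2.873, Coastal 4.105, Central 2.967, West 2.017, North 2.099, Highland 3.049, East 2.557.
Rounding down gives 6, 2, 4, 2, 2, 2, 3, 2 = 23 seats, so the divisor must be adjusted.
With modified divisor 75: modified quotas Lowland 7.200, South 3.267, Coastal 4.667, Central 3.373, West 2.293, North 2.387, Highland 3.467, East 2.907.
Rounding down: Lowland 7, South 3, Coastal 4, Central 3, West 2, North 2, Highland 3, East 2 (total 26).
South receives 3.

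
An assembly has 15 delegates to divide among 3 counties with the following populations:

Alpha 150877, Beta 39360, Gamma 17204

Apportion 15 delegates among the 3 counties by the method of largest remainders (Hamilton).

Alpha: 11, Beta: 3, Gamma: 1

Total 207441; standard divisor 207441/15 ≈ 13829.4.
Standard quotas: Alpha 10.9099, Beta 2.8461, Gamma 1.2440.
Lower quotas: Alpha 10, Beta 2, Gamma 1 (sum 13, leaving 2 seats).
Remainders in descending order: Alpha 0.9099, Beta 0.8461, Gamma 0.2440.
The surplus seats go to Alpha, Beta.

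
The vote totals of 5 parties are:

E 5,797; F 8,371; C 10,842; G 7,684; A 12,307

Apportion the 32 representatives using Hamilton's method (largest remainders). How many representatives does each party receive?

Total 45001; standard divisor 45001/32 ≈ 1406.281.
Standard quotas: E 4.1222, F 5.9526, C 7.7097, G 5.4641, A 8.7514.
Lower quotas: E 4, F 5, C 7, G 5, A 8 (sum 29, leaving 3 seats).
Remainders in descending order: F 0.9526, A 0.7514, C 0.7097, G 0.4641, E 0.1222.
The surplus seats go to F, A, C.

E: 4, F: 6, C: 8, G: 5, A: 9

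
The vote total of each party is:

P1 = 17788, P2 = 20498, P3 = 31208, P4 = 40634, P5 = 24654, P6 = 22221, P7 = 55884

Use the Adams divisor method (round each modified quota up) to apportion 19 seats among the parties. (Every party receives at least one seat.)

Standard divisor 212887/19 ≈ 11204.579; standard quotas: P1 1.588, P2 1.829, P3 2.785, P4 3.627, P5 2.200, P6 1.983, P7 4.988.
Rounding up gives 2, 2, 3, 4, 3, 2, 5 = 21 seats, so the divisor must be adjusted.
With modified divisor 13800: modified quotas P1 1.289, P2 1.485, P3 2.261, P4 2.944, P5 1.787, P6 1.610, P7 4.050.
Rounding up: P1 2, P2 2, P3 3, P4 3, P5 2, P6 2, P7 5 (total 19).

P1: 2, P2: 2, P3: 3, P4: 3, P5: 2, P6: 2, P7: 5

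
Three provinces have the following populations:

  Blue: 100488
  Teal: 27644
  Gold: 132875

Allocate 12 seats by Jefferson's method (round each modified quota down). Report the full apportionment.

Blue=5; Teal=1; Gold=6

Standard divisor 261007/12 ≈ 21750.583; standard quotas: Blue 4.620, Teal 1.271, Gold 6.109.
Rounding down gives 4, 1, 6 = 11 seats, so the divisor must be adjusted.
With modified divisor 19500: modified quotas Blue 5.153, Teal 1.418, Gold 6.814.
Rounding down: Blue 5, Teal 1, Gold 6 (total 12).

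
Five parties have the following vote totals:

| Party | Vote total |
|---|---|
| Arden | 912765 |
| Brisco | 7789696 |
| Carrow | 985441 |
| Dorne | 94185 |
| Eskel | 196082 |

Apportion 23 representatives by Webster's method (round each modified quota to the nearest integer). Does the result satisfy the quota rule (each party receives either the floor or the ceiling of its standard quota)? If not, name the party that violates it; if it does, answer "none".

Brisco

Standard quotas: Arden 2.104, Brisco 17.955, Carrow 2.271, Dorne 0.217, Eskel 0.452.
Webster allocation: Arden 2, Brisco 19, Carrow 2, Dorne 0, Eskel 0.
Brisco has quota 17.955 (lower 17, upper 18) but receives 19 — outside the quota interval.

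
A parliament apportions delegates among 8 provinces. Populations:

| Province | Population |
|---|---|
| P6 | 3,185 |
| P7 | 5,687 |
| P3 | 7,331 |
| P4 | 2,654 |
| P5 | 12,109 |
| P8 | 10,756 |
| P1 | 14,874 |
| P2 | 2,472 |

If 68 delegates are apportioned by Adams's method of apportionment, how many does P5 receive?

Standard divisor 59068/68 ≈ 868.647; standard quotas: P6 3.667, P7 6.547, P3 8.440, P4 3.055, P5 13.940, P8 12.382, P1 17.123, P2 2.846.
Rounding up gives 4, 7, 9, 4, 14, 13, 18, 3 = 72 seats, so the divisor must be adjusted.
With modified divisor 920: modified quotas P6 3.462, P7 6.182, P3 7.968, P4 2.885, P5 13.162, P8 11.691, P1 16.167, P2 2.687.
Rounding up: P6 4, P7 7, P3 8, P4 3, P5 14, P8 12, P1 17, P2 3 (total 68).
P5 receives 14.

14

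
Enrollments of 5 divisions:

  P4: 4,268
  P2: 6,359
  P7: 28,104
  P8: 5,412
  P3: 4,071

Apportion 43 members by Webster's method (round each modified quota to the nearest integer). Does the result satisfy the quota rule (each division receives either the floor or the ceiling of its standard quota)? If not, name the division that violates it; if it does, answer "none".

P7

Standard quotas: P4 3.806, P2 5.671, P7 25.065, P8 4.827, P3 3.631.
Webster allocation: P4 4, P2 6, P7 24, P8 5, P3 4.
P7 has quota 25.065 (lower 25, upper 26) but receives 24 — outside the quota interval.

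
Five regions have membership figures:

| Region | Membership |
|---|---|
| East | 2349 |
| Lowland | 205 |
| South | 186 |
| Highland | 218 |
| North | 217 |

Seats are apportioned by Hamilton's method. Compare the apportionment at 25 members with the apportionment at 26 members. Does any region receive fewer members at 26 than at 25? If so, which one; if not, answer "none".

none

At 25 seats: East 18, Lowland 2, South 1, Highland 2, North 2.
At 26 seats: East 19, Lowland 2, South 1, Highland 2, North 2.
No region's allocation decreased.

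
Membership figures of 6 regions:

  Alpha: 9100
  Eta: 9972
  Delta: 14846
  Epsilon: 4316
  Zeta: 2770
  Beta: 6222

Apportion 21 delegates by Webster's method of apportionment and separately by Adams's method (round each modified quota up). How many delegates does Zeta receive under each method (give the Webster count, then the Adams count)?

Webster: Alpha 4, Eta 4, Delta 7, Epsilon 2, Zeta 1, Beta 3.
Adams: Alpha 4, Eta 4, Delta 6, Epsilon 2, Zeta 2, Beta 3.
Zeta gets 1 under Webster and 2 under Adams.

1 and 2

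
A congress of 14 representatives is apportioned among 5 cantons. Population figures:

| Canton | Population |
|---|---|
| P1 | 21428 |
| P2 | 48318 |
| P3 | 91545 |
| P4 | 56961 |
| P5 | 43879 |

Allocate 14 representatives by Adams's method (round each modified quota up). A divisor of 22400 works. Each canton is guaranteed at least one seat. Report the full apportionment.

With modified divisor 22400: modified quotas P1 0.957, P2 2.157, P3 4.087, P4 2.543, P5 1.959.
Rounding up: P1 1, P2 3, P3 5, P4 3, P5 2 (total 14).

P1 1; P2 3; P3 5; P4 3; P5 2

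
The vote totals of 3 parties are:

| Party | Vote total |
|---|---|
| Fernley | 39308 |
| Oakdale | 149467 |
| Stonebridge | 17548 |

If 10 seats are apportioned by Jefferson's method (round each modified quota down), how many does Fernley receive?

Standard divisor 206323/10 ≈ 20632.3; standard quotas: Fernley 1.905, Oakdale 7.244, Stonebridge 0.851.
Rounding down gives 1, 7, 0 = 8 seats, so the divisor must be adjusted.
With modified divisor 18100: modified quotas Fernley 2.172, Oakdale 8.258, Stonebridge 0.970.
Rounding down: Fernley 2, Oakdale 8, Stonebridge 0 (total 10).
Fernley receives 2.

2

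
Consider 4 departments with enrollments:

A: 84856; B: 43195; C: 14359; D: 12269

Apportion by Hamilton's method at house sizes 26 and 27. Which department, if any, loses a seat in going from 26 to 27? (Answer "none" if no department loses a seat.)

C

At 26 seats: A 14, B 7, C 3, D 2.
At 27 seats: A 15, B 8, C 2, D 2.
C drops from 3 to 2.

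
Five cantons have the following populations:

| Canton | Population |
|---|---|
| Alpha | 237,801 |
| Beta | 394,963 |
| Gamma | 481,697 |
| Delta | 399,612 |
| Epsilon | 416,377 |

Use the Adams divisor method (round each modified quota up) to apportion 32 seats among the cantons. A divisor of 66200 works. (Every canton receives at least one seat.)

With modified divisor 66200: modified quotas Alpha 3.592, Beta 5.966, Gamma 7.276, Delta 6.036, Epsilon 6.290.
Rounding up: Alpha 4, Beta 6, Gamma 8, Delta 7, Epsilon 7 (total 32).

Alpha=4, Beta=6, Gamma=8, Delta=7, Epsilon=7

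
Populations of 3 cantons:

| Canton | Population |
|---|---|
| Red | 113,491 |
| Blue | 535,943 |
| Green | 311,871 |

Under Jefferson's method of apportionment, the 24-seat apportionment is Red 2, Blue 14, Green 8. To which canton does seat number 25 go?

Red

Priority for the next seat is population ÷ (current seats + 1).
Priorities: Red 37830.333, Blue 35729.533, Green 34652.333.
Highest priority: Red.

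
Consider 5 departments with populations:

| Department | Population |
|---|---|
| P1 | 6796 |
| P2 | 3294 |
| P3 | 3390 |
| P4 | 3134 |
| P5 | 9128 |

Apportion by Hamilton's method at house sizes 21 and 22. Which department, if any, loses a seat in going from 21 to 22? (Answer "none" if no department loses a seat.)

P4

At 21 seats: P1 5, P2 3, P3 3, P4 3, P5 7.
At 22 seats: P1 6, P2 3, P3 3, P4 2, P5 8.
P4 drops from 3 to 2.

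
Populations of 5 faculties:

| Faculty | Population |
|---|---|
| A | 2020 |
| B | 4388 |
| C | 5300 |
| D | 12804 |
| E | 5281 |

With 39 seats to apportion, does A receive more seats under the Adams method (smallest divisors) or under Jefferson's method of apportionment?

Adams

Adams: A 3, B 6, C 7, D 16, E 7.
Jefferson: A 2, B 6, C 7, D 17, E 7.
A gets 3 under Adams and 2 under Jefferson.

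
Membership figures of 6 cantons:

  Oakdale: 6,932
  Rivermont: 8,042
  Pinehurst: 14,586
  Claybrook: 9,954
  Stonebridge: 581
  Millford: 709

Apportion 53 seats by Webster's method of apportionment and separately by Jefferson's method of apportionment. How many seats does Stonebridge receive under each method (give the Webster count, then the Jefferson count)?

1 and 0

Webster: Oakdale 9, Rivermont 10, Pinehurst 19, Claybrook 13, Stonebridge 1, Millford 1.
Jefferson: Oakdale 9, Rivermont 11, Pinehurst 20, Claybrook 13, Stonebridge 0, Millford 0.
Stonebridge gets 1 under Webster and 0 under Jefferson.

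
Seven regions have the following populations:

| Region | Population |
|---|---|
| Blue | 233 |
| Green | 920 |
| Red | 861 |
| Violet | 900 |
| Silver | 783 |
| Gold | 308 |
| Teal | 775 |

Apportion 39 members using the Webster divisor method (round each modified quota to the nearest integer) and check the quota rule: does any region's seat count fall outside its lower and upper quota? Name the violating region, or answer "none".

Standard quotas: Blue 1.901, Green 7.506, Red 7.025, Violet 7.343, Silver 6.388, Gold 2.513, Teal 6.323.
Webster allocation: Blue 2, Green 8, Red 7, Violet 7, Silver 6, Gold 3, Teal 6.
Every allocation lies between the lower and upper quota.

none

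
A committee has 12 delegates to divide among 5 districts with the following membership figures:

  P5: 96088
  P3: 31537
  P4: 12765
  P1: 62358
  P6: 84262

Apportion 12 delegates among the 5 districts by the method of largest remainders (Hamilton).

P5 4, P3 1, P4 1, P1 3, P6 3

Total 287010; standard divisor 287010/12 ≈ 23917.5.
Standard quotas: P5 4.0175, P3 1.3186, P4 0.5337, P1 2.6072, P6 3.5230.
Lower quotas: P5 4, P3 1, P4 0, P1 2, P6 3 (sum 10, leaving 2 seats).
Remainders in descending order: P1 0.6072, P4 0.5337, P6 0.5230, P3 0.3186, P5 0.0175.
The surplus seats go to P1, P4.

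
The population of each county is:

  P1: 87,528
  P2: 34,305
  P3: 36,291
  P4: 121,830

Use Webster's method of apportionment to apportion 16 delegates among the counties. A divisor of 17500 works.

P1 5, P2 2, P3 2, P4 7

With modified divisor 17500: modified quotas P1 5.002, P2 1.960, P3 2.074, P4 6.962.
Rounding to the nearest integer: P1 5, P2 2, P3 2, P4 7 (total 16).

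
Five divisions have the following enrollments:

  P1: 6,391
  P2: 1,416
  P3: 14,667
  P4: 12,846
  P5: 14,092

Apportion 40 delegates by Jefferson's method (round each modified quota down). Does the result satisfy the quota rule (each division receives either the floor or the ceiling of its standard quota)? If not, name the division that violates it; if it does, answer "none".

none

Standard quotas: P1 5.174, P2 1.146, P3 11.873, P4 10.399, P5 11.408.
Jefferson allocation: P1 5, P2 1, P3 12, P4 10, P5 12.
Every allocation lies between the lower and upper quota.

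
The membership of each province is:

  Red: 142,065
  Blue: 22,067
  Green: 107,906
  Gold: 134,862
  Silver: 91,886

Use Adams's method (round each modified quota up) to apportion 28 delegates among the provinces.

Standard divisor 498786/28 ≈ 17813.786; standard quotas: Red 7.975, Blue 1.239, Green 6.057, Gold 7.571, Silver 5.158.
Rounding up gives 8, 2, 7, 8, 6 = 31 seats, so the divisor must be adjusted.
With modified divisor 19800: modified quotas Red 7.175, Blue 1.114, Green 5.450, Gold 6.811, Silver 4.641.
Rounding up: Red 8, Blue 2, Green 6, Gold 7, Silver 5 (total 28).

Red=8; Blue=2; Green=6; Gold=7; Silver=5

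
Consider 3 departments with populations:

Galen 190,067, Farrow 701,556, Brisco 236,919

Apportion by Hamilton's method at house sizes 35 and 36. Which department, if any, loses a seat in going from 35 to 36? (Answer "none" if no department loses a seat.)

At 35 seats: Galen 6, Farrow 22, Brisco 7.
At 36 seats: Galen 6, Farrow 22, Brisco 8.
No department's allocation decreased.

none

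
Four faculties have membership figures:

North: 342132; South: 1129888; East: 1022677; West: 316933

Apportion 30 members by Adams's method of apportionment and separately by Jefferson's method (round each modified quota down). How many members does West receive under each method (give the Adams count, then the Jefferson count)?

Adams: North 4, South 12, East 10, West 4.
Jefferson: North 3, South 13, East 11, West 3.
West gets 4 under Adams and 3 under Jefferson.

4 and 3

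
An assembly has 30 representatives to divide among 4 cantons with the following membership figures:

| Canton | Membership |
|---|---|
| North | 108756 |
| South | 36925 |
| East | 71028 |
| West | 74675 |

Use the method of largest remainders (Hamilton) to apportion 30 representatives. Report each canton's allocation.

North=11; South=4; East=7; West=8

Standard divisor: 291384 ÷ 30 ≈ 9712.8.
Standard quotas: North 11.1972, South 3.8017, East 7.3128, West 7.6883.
Lower quotas: North 11, South 3, East 7, West 7 (sum 28, leaving 2 seats).
Remainders in descending order: South 0.8017, West 0.6883, East 0.3128, North 0.1972.
The surplus seats go to South, West.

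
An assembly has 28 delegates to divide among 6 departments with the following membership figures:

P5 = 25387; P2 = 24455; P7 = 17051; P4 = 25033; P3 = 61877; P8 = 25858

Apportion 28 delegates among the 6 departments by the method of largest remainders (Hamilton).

P5: 4, P2: 4, P7: 3, P4: 4, P3: 9, P8: 4

The standard divisor is 179661/28 ≈ 6416.464.
Standard quotas: P5 3.9565, P2 3.8113, P7 2.6574, P4 3.9014, P3 9.6435, P8 4.0299.
Lower quotas: P5 3, P2 3, P7 2, P4 3, P3 9, P8 4 (sum 24, leaving 4 seats).
Remainders in descending order: P5 0.9565, P4 0.9014, P2 0.8113, P7 0.6574, P3 0.6435, P8 0.0299.
The surplus seats go to P5, P4, P2, P7.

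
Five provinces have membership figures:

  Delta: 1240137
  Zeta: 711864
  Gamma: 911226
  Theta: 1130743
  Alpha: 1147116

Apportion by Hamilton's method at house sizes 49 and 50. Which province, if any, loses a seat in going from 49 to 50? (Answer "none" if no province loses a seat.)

none

At 49 seats: Delta 12, Zeta 7, Gamma 8, Theta 11, Alpha 11.
At 50 seats: Delta 12, Zeta 7, Gamma 9, Theta 11, Alpha 11.
No province's allocation decreased.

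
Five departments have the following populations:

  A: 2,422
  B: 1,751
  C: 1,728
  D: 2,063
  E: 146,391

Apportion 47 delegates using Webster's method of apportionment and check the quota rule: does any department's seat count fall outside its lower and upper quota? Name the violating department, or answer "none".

Standard quotas: A 0.737, B 0.533, C 0.526, D 0.628, E 44.575.
Webster allocation: A 1, B 1, C 1, D 1, E 43.
E has quota 44.575 (lower 44, upper 45) but receives 43 — outside the quota interval.

E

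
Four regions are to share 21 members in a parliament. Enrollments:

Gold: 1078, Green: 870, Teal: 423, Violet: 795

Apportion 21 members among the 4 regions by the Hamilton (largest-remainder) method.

Gold: 7; Green: 6; Teal: 3; Violet: 5

Standard divisor: 3166 ÷ 21 ≈ 150.762.
Standard quotas: Gold 7.150, Green 5.771, Teal 2.806, Violet 5.273.
Lower quotas: Gold 7, Green 5, Teal 2, Violet 5 (sum 19, leaving 2 seats).
Remainders in descending order: Teal 0.806, Green 0.771, Violet 0.273, Gold 0.150.
Largest remainders: Teal, Green receive the extra seats.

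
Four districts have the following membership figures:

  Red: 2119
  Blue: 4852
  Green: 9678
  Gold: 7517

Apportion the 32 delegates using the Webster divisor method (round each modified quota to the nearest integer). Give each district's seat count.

Standard divisor 24166/32 ≈ 755.188; standard quotas: Red 2.806, Blue 6.425, Green 12.815, Gold 9.954.
Rounding to the nearest integer gives Red 3, Blue 6, Green 13, Gold 10 — total 32, matching the house size, so no adjustment is needed.

Red 3, Blue 6, Green 13, Gold 10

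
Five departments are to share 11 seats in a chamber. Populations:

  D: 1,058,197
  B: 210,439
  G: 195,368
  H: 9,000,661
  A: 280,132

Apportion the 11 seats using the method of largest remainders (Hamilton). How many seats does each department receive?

D 1; B 0; G 0; H 9; A 1

Total 10744797; standard divisor 10744797/11 ≈ 976799.727.
Standard quotas: D 1.0833, B 0.2154, G 0.2000, H 9.2144, A 0.2868.
Lower quotas: D 1, B 0, G 0, H 9, A 0 (sum 10, leaving 1 seat).
Remainders in descending order: A 0.2868, B 0.2154, H 0.2144, G 0.2000, D 0.0833.
Largest remainder: A receives the extra seat.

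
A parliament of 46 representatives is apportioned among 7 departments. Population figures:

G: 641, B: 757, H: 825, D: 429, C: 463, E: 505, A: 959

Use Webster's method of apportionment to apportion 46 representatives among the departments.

G 6, B 8, H 8, D 4, C 5, E 5, A 10

Standard divisor 4579/46 ≈ 99.543; standard quotas: G 6.439, B 7.605, H 8.288, D 4.310, C 4.651, E 5.073, A 9.634.
Rounding to the nearest integer gives G 6, B 8, H 8, D 4, C 5, E 5, A 10 — total 46, matching the house size, so no adjustment is needed.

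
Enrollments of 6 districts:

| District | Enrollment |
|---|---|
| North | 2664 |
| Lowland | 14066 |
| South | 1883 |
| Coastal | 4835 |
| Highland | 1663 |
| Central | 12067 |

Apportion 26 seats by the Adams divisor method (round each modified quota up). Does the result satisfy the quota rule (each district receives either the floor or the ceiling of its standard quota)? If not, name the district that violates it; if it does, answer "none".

none

Standard quotas: North 1.863, Lowland 9.837, South 1.317, Coastal 3.381, Highland 1.163, Central 8.439.
Adams allocation: North 2, Lowland 9, South 2, Coastal 3, Highland 2, Central 8.
Every allocation lies between the lower and upper quota.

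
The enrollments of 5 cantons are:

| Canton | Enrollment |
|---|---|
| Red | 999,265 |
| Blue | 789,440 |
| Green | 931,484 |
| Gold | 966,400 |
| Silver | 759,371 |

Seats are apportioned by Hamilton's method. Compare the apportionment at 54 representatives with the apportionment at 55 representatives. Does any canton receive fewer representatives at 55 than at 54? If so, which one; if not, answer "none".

At 54 seats: Red 12, Blue 10, Green 11, Gold 12, Silver 9.
At 55 seats: Red 12, Blue 10, Green 12, Gold 12, Silver 9.
No canton's allocation decreased.

none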